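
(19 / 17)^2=361 / 289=1.25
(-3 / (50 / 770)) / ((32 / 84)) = -4851 / 40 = -121.28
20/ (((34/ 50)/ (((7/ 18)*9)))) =1750/ 17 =102.94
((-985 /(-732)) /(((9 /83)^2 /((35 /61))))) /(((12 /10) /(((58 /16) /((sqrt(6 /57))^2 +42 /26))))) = 340240028765 /2951318592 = 115.28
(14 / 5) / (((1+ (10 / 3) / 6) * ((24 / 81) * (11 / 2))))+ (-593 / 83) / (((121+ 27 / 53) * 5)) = 32126371 / 29398600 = 1.09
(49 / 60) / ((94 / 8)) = 49 / 705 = 0.07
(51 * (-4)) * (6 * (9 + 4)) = -15912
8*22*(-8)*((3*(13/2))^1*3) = -82368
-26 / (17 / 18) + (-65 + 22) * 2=-1930 / 17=-113.53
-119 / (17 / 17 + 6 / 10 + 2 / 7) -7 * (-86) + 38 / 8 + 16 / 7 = 504439 / 924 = 545.93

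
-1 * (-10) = 10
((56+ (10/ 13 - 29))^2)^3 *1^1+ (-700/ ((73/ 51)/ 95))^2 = 67314026420453821969/ 25722065161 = 2616975969.82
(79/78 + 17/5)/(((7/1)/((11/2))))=18931/5460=3.47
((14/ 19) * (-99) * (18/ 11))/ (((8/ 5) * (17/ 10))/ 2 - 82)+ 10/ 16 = 40/ 19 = 2.11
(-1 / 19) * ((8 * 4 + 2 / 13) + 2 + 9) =-561 / 247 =-2.27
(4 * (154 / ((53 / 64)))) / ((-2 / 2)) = -39424 / 53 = -743.85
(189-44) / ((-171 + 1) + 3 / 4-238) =-580 / 1629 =-0.36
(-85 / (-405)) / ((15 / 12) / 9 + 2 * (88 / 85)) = 5780 / 60849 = 0.09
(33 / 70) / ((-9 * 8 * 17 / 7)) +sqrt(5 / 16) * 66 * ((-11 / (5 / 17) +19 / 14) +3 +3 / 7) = -75339 * sqrt(5) / 140 - 11 / 4080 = -1203.31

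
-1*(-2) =2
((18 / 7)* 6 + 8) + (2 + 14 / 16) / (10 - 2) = 10657 / 448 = 23.79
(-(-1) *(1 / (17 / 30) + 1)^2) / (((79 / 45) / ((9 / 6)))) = 298215 / 45662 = 6.53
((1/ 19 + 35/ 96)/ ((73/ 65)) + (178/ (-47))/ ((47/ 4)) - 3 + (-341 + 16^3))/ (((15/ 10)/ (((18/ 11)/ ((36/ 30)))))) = 3410.95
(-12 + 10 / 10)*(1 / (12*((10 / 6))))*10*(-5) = 55 / 2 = 27.50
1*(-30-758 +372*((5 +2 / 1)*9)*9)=210136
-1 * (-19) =19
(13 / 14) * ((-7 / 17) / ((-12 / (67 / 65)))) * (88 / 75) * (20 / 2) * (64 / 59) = 94336 / 225675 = 0.42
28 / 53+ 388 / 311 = 29272 / 16483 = 1.78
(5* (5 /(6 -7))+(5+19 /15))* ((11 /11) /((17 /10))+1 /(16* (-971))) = -14550461 /1320560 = -11.02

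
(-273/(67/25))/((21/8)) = -2600/67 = -38.81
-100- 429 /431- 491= -255150 /431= -592.00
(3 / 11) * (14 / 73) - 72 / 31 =-56514 / 24893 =-2.27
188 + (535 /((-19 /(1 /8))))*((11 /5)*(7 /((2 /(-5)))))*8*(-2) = -37623 /19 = -1980.16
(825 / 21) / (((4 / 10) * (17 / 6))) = 4125 / 119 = 34.66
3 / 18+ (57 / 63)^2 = 869 / 882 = 0.99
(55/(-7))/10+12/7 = 13/14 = 0.93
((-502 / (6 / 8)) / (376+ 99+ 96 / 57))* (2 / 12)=-19076 / 81513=-0.23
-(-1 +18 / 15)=-1 / 5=-0.20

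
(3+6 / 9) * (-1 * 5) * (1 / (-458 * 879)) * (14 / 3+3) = 1265 / 3623238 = 0.00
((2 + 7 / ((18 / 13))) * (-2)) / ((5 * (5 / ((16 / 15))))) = -2032 / 3375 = -0.60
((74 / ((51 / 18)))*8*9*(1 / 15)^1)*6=63936 / 85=752.19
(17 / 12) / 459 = 1 / 324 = 0.00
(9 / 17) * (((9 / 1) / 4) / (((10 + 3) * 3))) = 27 / 884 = 0.03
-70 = -70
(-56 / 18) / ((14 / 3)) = -2 / 3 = -0.67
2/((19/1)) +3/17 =91/323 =0.28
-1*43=-43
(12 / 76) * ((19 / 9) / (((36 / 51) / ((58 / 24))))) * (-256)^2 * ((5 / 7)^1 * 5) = 50483200 / 189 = 267106.88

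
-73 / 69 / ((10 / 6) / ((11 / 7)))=-803 / 805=-1.00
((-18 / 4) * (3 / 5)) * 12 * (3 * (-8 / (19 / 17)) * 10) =132192 / 19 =6957.47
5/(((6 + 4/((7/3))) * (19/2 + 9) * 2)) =35/1998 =0.02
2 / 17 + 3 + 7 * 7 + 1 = 53.12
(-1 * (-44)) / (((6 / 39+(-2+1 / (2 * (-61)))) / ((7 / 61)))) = -8008 / 2941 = -2.72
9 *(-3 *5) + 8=-127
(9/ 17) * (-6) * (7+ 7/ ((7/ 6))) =-702/ 17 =-41.29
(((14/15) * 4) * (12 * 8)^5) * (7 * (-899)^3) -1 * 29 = -774105321005893288081/5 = -154821064201178657616.20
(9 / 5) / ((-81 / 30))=-2 / 3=-0.67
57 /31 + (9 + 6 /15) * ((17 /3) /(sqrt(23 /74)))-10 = -253 /31 + 799 * sqrt(1702) /345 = 87.38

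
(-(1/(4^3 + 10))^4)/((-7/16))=1/13119127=0.00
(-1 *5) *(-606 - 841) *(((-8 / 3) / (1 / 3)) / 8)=-7235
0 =0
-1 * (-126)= 126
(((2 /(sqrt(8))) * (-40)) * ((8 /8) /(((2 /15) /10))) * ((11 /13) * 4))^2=8712000000 /169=51550295.86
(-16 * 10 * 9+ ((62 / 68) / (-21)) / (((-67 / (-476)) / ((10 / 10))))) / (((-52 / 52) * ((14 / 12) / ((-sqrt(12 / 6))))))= -579004 * sqrt(2) / 469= -1745.92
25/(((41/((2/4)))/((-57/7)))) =-2.48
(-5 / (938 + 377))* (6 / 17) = -6 / 4471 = -0.00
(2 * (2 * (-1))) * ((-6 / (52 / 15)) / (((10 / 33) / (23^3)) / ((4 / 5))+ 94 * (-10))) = -14454396 / 1962585703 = -0.01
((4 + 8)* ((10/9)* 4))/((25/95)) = 608/3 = 202.67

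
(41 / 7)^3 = 68921 / 343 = 200.94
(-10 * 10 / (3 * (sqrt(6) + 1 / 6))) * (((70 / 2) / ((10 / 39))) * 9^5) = -102697586.82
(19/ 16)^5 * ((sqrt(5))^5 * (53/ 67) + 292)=3280831175 * sqrt(5)/ 70254592 + 180755227/ 262144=793.95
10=10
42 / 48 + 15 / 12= 2.12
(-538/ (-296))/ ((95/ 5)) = 269/ 2812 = 0.10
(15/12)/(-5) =-1/4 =-0.25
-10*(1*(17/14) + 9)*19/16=-13585/112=-121.29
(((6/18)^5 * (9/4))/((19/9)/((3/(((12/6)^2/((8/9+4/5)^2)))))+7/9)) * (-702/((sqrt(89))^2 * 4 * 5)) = -0.00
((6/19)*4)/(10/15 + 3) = 72/209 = 0.34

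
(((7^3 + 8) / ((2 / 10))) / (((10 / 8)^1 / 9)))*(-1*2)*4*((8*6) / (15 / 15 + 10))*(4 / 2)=-9704448 / 11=-882222.55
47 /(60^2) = 47 /3600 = 0.01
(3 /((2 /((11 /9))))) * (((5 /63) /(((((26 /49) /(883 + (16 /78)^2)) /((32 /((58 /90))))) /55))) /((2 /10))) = 3306528.03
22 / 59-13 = -745 / 59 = -12.63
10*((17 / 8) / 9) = 85 / 36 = 2.36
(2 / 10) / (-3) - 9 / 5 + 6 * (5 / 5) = 62 / 15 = 4.13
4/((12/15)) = 5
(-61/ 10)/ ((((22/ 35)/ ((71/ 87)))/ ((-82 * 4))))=2485994/ 957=2597.69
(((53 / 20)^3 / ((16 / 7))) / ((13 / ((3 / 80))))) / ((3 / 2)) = 1042139 / 66560000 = 0.02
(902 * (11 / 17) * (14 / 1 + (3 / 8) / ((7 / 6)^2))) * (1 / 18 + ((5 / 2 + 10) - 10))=159630097 / 7497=21292.53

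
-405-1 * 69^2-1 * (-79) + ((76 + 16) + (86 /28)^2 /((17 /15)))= -16615605 /3332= -4986.68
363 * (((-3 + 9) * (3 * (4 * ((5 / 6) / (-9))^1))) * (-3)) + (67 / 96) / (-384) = 267632573 / 36864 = 7260.00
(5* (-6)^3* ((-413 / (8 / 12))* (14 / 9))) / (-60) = -17346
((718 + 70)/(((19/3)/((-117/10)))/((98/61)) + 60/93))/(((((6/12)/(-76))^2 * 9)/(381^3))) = 362978274798648.01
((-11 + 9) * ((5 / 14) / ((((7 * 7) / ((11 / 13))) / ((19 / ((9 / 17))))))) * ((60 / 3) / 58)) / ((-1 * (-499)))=-177650 / 580735701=-0.00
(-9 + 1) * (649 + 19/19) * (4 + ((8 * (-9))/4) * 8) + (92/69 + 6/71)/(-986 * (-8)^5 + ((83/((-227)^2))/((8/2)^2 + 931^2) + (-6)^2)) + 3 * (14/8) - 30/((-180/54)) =895088344412632164875394019/1229492890300675035660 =728014.25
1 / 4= 0.25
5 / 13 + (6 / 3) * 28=733 / 13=56.38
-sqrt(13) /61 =-0.06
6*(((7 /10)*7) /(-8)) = -147 /40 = -3.68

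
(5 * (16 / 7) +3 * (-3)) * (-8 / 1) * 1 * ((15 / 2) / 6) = -170 / 7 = -24.29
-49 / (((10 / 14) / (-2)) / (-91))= -62426 / 5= -12485.20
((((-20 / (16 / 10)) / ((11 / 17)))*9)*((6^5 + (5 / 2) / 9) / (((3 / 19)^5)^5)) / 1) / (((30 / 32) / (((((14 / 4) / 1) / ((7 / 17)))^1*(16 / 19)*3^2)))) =-31706515702324091961133226670820806789920 / 3106724901291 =-10205768682366579864280220000.00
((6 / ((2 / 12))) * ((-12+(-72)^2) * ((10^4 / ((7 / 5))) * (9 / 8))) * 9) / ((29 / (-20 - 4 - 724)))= -70506255600000 / 203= -347321456157.64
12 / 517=0.02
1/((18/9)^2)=1/4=0.25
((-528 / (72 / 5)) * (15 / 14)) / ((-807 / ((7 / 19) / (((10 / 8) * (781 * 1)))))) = 20 / 1088643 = 0.00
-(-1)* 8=8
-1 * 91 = -91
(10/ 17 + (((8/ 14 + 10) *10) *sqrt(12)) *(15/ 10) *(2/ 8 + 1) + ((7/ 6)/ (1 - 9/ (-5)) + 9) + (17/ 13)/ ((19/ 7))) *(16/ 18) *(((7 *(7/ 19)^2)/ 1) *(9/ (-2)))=-543900 *sqrt(3)/ 361 - 181242229/ 4547517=-2649.45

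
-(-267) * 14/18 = 623/3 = 207.67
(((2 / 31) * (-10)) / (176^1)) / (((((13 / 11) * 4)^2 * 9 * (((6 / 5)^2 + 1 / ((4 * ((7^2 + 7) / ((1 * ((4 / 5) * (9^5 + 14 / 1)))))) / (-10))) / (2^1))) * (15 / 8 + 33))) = 9625 / 19411274233143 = 0.00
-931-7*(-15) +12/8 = -1649/2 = -824.50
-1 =-1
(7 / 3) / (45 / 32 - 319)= -224 / 30489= -0.01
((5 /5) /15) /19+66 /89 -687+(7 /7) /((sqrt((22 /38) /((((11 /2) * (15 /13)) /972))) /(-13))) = -17406856 /25365 -sqrt(2470) /36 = -687.64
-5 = -5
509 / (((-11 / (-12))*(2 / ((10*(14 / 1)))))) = 427560 / 11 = 38869.09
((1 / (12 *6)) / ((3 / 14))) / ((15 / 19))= 133 / 1620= 0.08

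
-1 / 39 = -0.03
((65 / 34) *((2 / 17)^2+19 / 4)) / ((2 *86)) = 357955 / 6760288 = 0.05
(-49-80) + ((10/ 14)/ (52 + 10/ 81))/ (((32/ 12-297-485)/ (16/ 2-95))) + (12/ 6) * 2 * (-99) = -36275951595/ 69097252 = -525.00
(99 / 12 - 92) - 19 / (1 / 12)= -1247 / 4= -311.75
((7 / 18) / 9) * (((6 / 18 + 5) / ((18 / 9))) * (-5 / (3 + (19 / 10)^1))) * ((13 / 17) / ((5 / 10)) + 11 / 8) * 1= -9875 / 28917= -0.34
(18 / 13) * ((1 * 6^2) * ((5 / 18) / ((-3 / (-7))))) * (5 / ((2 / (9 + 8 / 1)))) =17850 / 13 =1373.08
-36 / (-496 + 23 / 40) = 1440 / 19817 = 0.07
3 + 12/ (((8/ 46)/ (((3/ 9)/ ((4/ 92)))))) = 532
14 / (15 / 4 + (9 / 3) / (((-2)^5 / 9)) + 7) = 448 / 317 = 1.41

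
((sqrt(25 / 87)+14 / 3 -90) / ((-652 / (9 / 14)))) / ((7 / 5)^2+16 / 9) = 21600 / 959581 -3375 * sqrt(87) / 222622792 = 0.02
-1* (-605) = 605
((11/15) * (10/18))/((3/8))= 88/81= 1.09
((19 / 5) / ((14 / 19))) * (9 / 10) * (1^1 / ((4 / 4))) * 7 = 3249 / 100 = 32.49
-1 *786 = -786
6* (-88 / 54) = -88 / 9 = -9.78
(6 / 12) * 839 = 839 / 2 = 419.50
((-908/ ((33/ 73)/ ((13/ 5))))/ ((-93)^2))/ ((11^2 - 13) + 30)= -430846/ 98468865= -0.00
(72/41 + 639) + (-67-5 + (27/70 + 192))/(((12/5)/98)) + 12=913235/164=5568.51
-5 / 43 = -0.12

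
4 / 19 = 0.21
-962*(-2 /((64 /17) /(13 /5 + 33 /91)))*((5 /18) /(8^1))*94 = 9962731 /2016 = 4941.83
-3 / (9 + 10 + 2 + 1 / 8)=-0.14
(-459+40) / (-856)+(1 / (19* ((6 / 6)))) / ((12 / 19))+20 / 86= 88933 / 110424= 0.81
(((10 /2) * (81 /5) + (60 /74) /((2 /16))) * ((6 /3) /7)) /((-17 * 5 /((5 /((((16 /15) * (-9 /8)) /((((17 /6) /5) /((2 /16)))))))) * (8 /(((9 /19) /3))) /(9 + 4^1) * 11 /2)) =0.26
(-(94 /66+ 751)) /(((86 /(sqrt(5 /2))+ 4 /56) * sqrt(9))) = 1738100 /287023473 - 418534480 * sqrt(10) /287023473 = -4.61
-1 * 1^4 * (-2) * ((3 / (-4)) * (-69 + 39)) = 45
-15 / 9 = -5 / 3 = -1.67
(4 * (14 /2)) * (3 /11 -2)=-532 /11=-48.36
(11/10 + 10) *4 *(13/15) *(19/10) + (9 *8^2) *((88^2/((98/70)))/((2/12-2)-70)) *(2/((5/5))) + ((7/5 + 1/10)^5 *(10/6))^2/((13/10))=-88511.87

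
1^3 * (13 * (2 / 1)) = 26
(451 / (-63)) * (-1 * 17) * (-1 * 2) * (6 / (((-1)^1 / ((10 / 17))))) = 18040 / 21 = 859.05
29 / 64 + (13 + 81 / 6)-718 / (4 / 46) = -526723 / 64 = -8230.05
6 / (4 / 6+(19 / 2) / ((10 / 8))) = 45 / 62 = 0.73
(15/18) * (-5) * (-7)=175/6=29.17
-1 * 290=-290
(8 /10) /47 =4 /235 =0.02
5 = 5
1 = 1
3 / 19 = 0.16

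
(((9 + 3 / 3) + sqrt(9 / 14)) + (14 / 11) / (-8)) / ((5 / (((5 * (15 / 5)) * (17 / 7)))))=153 * sqrt(14) / 98 + 22083 / 308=77.54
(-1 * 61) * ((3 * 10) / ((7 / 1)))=-1830 / 7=-261.43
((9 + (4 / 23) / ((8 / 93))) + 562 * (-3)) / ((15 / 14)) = -179781 / 115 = -1563.31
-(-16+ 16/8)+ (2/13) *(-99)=-16/13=-1.23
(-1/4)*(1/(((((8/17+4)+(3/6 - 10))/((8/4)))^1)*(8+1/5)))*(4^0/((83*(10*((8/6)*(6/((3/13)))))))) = 17/40345968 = 0.00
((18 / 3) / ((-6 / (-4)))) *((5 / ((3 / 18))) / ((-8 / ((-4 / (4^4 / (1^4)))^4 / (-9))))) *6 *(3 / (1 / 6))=45 / 4194304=0.00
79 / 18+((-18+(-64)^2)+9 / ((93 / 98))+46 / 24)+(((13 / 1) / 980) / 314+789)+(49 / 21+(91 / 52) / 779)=326718006030313 / 66880172520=4885.13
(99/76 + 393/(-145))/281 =-15513/3096620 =-0.01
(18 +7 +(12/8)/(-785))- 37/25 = 184617/7850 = 23.52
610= 610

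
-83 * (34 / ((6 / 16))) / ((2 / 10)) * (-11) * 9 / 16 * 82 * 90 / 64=429543675 / 16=26846479.69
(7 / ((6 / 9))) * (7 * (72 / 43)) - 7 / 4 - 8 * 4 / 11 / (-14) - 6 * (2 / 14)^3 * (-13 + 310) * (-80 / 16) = 147.50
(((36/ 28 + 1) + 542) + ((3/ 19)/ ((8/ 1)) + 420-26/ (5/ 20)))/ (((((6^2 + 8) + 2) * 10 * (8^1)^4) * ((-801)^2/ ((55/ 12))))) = 113135/ 34685317545984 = 0.00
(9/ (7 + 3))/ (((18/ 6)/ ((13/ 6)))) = 13/ 20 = 0.65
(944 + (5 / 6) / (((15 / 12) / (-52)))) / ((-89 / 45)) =-40920 / 89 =-459.78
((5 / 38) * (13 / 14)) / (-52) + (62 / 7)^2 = 1168541 / 14896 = 78.45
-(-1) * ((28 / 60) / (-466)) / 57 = -7 / 398430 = -0.00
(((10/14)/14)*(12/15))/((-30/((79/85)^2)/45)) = -0.05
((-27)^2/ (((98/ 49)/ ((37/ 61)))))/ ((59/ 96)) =1294704/ 3599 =359.74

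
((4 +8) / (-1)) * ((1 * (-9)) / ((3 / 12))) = 432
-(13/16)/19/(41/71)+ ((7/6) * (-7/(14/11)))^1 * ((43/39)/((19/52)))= -2180323/112176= -19.44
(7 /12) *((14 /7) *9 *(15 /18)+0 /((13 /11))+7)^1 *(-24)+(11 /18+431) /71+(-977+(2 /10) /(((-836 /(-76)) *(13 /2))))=-1278.92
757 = 757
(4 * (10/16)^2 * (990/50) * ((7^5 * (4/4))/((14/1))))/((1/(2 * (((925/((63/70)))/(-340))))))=-122150875/544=-224542.05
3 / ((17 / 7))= 21 / 17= 1.24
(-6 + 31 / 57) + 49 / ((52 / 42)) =50567 / 1482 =34.12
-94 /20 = -47 /10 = -4.70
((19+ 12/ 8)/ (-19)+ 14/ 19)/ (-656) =13/ 24928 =0.00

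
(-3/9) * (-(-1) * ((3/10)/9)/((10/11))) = -11/900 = -0.01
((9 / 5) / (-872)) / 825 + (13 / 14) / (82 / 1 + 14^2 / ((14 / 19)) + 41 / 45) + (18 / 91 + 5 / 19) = 15090466014413 / 32549287771000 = 0.46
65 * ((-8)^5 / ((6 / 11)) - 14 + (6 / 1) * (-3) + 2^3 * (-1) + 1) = -3907388.33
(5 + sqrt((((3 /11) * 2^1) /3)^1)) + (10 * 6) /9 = sqrt(22) /11 + 35 /3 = 12.09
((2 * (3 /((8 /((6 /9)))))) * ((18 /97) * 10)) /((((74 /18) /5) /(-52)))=-210600 /3589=-58.68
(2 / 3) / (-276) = -0.00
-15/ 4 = -3.75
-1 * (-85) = 85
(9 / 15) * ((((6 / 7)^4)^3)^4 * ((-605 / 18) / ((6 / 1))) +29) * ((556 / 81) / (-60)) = -147933794667135767973125784984762356952643391 / 74324320640020604018491177339868161882322025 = -1.99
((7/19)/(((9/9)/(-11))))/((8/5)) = -385/152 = -2.53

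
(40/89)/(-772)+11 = 188937/17177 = 11.00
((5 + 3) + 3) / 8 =11 / 8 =1.38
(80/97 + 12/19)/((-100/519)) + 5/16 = -5341609/737200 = -7.25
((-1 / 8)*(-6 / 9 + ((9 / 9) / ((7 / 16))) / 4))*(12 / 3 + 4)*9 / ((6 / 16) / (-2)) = -32 / 7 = -4.57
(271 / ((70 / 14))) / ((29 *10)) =271 / 1450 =0.19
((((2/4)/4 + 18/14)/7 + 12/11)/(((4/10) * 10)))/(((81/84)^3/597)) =15526378/72171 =215.13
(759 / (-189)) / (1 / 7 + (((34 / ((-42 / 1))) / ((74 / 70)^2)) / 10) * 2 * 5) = 346357 / 50154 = 6.91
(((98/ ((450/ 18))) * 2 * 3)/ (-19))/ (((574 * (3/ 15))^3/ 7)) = -15/ 2618998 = -0.00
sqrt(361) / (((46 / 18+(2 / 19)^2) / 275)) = 16976025 / 8339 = 2035.74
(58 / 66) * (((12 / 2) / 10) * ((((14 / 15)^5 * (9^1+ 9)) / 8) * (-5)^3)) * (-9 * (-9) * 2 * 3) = -70186032 / 1375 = -51044.39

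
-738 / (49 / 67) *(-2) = 98892 / 49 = 2018.20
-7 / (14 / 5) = -2.50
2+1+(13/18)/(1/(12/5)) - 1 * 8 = -49/15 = -3.27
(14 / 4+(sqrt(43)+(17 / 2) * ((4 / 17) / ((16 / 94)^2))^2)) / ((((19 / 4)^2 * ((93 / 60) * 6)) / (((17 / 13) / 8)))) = 340 * sqrt(43) / 436449+8183575 / 18621824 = 0.44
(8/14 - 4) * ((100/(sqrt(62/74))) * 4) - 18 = -9600 * sqrt(1147)/217 - 18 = -1516.28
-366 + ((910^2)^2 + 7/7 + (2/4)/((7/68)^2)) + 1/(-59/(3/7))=1982502121591172/2891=685749609682.18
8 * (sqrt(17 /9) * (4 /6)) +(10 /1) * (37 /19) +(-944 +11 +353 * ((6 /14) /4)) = -465875 /532 +16 * sqrt(17) /9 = -868.37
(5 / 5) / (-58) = -1 / 58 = -0.02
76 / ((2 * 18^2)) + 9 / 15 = 581 / 810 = 0.72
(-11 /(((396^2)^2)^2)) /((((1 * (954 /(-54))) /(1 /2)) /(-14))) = -7 /971232970782876696576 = -0.00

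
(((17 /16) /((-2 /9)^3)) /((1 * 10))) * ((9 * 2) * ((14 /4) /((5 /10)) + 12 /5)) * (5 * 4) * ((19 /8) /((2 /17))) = -1693243197 /2560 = -661423.12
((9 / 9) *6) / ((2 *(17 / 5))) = 15 / 17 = 0.88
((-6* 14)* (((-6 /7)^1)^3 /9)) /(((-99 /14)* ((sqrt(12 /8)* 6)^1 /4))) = -128* sqrt(6) /693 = -0.45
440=440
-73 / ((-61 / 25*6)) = 1825 / 366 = 4.99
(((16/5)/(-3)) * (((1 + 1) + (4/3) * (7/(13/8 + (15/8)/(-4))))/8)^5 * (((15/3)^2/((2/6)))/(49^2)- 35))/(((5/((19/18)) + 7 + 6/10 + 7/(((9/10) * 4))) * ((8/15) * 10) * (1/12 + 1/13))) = 28298826810521421947/2927498764411221840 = 9.67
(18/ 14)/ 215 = 9/ 1505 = 0.01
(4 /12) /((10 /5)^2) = 1 /12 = 0.08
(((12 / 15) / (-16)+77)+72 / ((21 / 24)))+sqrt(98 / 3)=7 * sqrt(6) / 3+22293 / 140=164.95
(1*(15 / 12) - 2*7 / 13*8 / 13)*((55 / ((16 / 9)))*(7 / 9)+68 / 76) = 3012039 / 205504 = 14.66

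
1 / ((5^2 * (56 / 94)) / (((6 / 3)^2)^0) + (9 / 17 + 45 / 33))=8789 / 147538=0.06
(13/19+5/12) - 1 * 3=-433/228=-1.90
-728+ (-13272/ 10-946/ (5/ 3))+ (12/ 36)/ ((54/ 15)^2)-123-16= -13422223/ 4860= -2761.77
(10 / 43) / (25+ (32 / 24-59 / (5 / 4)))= -150 / 13459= -0.01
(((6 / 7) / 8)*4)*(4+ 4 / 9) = 40 / 21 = 1.90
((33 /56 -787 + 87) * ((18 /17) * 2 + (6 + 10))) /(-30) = 430837 /1020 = 422.39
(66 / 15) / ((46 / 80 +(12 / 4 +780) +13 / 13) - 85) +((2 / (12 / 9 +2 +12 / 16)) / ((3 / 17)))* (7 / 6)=3.24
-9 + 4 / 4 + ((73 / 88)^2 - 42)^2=101868410273 / 59969536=1698.67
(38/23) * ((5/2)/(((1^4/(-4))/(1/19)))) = -0.87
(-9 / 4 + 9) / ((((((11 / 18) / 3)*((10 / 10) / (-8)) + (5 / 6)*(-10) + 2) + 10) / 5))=14580 / 1573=9.27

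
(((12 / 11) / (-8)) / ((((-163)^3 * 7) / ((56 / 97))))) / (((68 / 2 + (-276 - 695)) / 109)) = -1308 / 4329789904913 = -0.00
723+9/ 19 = 13746/ 19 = 723.47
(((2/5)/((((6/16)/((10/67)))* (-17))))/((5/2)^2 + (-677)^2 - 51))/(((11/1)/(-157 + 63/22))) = 217024/757923324609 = 0.00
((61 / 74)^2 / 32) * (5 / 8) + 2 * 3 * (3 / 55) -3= -205049557 / 77102080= -2.66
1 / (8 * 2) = 1 / 16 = 0.06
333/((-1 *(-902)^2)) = -333/813604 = -0.00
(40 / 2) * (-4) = -80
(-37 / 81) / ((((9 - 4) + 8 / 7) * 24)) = -259 / 83592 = -0.00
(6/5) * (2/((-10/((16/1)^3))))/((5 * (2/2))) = -24576/125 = -196.61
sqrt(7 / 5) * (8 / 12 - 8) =-22 * sqrt(35) / 15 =-8.68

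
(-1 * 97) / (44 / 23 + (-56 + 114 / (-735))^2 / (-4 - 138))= 4.78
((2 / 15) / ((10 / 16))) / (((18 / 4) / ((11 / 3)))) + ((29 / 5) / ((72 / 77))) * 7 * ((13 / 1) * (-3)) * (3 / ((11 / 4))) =-7480861 / 4050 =-1847.13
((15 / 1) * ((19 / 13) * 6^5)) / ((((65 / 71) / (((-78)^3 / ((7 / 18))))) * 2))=-795296496384 / 7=-113613785197.71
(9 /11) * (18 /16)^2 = 729 /704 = 1.04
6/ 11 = 0.55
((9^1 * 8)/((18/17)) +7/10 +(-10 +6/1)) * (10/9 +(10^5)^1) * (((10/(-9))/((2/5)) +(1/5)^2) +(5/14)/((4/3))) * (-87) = 52553682993323/37800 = 1390309073.90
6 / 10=3 / 5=0.60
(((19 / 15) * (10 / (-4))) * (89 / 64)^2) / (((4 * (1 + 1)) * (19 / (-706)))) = 28.44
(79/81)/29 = 79/2349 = 0.03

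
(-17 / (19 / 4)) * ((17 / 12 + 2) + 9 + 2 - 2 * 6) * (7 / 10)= -3451 / 570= -6.05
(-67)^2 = 4489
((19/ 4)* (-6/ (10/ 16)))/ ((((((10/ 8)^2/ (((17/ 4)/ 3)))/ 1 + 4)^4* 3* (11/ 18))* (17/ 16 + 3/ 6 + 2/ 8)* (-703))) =24631345152/ 855618784488215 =0.00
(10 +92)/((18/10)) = 170/3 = 56.67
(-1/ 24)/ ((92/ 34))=-17/ 1104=-0.02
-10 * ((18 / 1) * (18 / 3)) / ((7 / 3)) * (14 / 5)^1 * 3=-3888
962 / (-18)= -481 / 9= -53.44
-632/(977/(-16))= 10112/977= 10.35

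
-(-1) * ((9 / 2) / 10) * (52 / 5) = 117 / 25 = 4.68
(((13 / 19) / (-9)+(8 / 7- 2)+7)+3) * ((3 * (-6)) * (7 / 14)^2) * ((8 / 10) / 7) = -21706 / 4655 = -4.66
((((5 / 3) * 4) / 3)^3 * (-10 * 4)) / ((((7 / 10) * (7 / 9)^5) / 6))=-1555200000 / 117649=-13218.98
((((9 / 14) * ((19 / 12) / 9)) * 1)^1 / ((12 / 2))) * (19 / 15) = 361 / 15120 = 0.02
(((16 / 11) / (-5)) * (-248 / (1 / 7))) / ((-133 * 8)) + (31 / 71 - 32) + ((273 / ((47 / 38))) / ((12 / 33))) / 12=517339769 / 27897320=18.54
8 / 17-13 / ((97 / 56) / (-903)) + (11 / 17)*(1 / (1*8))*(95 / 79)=7063525493 / 1042168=6777.72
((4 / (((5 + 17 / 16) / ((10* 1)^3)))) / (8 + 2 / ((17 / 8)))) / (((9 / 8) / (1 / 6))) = 10.93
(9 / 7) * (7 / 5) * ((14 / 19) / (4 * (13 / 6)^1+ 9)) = 378 / 5035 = 0.08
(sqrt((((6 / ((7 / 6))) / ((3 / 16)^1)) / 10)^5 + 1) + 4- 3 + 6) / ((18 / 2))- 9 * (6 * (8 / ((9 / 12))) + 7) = -5744 / 9 + sqrt(287218709785) / 385875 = -636.83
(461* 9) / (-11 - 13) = -172.88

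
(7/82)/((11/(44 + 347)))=2737/902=3.03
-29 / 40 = -0.72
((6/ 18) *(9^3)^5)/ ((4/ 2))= 68630377364883/ 2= 34315188682441.50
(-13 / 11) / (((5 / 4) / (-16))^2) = -53248 / 275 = -193.63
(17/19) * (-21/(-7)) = 51/19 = 2.68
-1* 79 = -79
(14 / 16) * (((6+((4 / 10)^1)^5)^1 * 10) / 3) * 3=65737 / 1250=52.59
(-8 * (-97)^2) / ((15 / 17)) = -1279624 / 15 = -85308.27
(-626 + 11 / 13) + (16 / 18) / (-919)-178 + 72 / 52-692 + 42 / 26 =-160440962 / 107523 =-1492.15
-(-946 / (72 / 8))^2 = -894916 / 81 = -11048.35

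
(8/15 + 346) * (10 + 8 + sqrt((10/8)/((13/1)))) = 2599 * sqrt(65)/195 + 31188/5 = 6345.06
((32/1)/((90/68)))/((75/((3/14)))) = 544/7875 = 0.07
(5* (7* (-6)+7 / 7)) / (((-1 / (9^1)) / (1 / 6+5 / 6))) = 1845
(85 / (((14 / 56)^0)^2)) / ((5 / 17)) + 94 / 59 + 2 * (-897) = -88701 / 59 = -1503.41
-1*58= -58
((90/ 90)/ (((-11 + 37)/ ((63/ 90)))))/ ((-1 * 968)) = -7/ 251680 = -0.00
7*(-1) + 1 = -6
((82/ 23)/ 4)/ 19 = 41/ 874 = 0.05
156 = 156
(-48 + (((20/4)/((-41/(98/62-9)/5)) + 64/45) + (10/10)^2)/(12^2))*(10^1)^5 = -493668188750/102951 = -4795176.24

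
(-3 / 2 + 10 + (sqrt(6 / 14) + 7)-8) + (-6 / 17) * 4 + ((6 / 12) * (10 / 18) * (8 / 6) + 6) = sqrt(21) / 7 + 11437 / 918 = 13.11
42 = 42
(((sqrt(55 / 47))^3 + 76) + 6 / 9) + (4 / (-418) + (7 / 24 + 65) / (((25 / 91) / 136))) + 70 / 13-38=55*sqrt(2585) / 2209 + 6595387433 / 203775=32367.29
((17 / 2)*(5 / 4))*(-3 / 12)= -85 / 32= -2.66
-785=-785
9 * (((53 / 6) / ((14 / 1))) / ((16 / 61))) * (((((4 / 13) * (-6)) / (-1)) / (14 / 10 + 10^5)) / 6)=16165 / 242670064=0.00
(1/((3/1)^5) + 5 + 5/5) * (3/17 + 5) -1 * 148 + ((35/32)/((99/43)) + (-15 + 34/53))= -10080740473/77067936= -130.80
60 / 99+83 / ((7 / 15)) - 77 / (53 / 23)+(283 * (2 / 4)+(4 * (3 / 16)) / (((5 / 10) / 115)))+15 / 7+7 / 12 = 3230573 / 6996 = 461.77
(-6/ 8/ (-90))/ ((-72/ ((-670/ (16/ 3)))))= 67/ 4608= 0.01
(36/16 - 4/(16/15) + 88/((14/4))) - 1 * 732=-708.36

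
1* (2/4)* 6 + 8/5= 23/5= 4.60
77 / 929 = 0.08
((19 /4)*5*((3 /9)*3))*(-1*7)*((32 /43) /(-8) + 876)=-6261640 /43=-145619.53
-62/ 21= -2.95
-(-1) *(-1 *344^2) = -118336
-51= -51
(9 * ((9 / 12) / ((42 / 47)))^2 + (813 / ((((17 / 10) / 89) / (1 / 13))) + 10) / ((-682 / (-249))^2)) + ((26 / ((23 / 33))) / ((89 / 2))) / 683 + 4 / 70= 22747669634841756271 / 51214501661202880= 444.16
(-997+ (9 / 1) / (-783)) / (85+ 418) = -86740 / 43761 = -1.98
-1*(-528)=528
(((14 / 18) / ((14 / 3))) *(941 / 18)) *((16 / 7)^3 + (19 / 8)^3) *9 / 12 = 465250161 / 2809856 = 165.58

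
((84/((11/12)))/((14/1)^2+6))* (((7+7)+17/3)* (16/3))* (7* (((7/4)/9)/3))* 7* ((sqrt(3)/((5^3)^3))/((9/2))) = 9066176* sqrt(3)/527291015625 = 0.00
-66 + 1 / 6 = -395 / 6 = -65.83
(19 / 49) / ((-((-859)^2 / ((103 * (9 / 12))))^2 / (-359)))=651275901 / 426863202206224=0.00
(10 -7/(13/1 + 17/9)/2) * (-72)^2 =3391632/67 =50621.37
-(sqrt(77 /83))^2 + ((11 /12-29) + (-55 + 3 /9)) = -27781 /332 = -83.68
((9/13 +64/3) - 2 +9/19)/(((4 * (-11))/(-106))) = 402535/8151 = 49.38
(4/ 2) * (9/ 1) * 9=162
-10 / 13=-0.77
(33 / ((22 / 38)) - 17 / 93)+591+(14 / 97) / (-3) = 5843525 / 9021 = 647.77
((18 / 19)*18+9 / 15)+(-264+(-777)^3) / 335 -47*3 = -8913641349 / 6365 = -1400414.98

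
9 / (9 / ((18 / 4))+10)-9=-33 / 4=-8.25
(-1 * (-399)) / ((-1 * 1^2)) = -399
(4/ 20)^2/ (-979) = -0.00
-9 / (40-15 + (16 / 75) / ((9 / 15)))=-405 / 1141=-0.35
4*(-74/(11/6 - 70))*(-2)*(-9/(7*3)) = 10656/2863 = 3.72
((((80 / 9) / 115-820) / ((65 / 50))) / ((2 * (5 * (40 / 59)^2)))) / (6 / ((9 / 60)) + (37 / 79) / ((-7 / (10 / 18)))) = -81679377983 / 23787842000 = -3.43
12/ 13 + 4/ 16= 61/ 52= 1.17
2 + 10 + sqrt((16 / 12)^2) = 40 / 3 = 13.33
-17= -17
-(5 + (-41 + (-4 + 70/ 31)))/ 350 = 117/ 1085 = 0.11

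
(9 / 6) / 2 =3 / 4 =0.75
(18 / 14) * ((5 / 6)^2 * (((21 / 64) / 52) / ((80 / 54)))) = 405 / 106496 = 0.00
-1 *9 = -9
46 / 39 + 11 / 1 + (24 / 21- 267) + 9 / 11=-759337 / 3003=-252.86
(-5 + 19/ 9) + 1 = -17/ 9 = -1.89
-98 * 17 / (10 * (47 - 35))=-833 / 60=-13.88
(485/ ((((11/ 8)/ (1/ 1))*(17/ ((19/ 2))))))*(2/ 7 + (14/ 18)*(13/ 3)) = 25470260/ 35343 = 720.66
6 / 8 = 3 / 4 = 0.75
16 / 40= 2 / 5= 0.40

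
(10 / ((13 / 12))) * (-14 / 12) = -140 / 13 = -10.77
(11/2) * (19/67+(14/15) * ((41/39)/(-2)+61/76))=8881609/2978820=2.98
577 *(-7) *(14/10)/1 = -5654.60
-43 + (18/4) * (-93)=-461.50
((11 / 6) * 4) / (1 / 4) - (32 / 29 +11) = 1499 / 87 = 17.23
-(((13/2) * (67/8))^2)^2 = -575536166881/65536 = -8781984.97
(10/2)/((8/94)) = 58.75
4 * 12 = 48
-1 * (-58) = 58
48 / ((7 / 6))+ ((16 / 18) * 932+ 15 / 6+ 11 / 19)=2089163 / 2394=872.67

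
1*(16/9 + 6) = 70/9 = 7.78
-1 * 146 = -146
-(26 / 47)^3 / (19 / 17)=-0.15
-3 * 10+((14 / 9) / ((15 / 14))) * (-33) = -3506 / 45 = -77.91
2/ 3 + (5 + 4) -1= 26/ 3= 8.67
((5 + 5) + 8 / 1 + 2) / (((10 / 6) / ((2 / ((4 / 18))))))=108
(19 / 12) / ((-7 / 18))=-57 / 14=-4.07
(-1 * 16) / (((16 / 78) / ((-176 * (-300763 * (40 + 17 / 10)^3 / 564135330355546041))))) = -0.00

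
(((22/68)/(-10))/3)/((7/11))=-121/7140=-0.02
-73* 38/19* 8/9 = -1168/9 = -129.78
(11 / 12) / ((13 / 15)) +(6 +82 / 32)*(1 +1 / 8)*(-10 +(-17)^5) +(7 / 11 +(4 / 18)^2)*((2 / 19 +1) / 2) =-128429295180805 / 9389952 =-13677311.15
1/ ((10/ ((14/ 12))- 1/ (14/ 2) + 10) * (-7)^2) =1/ 903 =0.00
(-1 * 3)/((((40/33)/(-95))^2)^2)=-463651231923/4096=-113196101.54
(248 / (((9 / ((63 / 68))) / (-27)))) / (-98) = 837 / 119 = 7.03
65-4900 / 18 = -1865 / 9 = -207.22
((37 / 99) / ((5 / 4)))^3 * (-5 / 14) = -1620896 / 169802325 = -0.01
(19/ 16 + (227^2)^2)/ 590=4500403.12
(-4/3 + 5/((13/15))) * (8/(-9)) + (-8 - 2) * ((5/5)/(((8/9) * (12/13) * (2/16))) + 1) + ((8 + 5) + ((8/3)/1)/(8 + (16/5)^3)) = -3383993/34398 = -98.38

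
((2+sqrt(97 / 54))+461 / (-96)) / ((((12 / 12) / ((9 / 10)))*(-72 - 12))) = 269 / 8960 - sqrt(582) / 1680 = 0.02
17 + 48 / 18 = 59 / 3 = 19.67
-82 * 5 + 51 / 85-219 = -3142 / 5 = -628.40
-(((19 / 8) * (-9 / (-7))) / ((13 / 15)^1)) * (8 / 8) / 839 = -2565 / 610792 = -0.00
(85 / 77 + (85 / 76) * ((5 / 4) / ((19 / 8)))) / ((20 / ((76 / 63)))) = 2091 / 20482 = 0.10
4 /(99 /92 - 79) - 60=-430508 /7169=-60.05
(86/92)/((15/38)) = 817/345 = 2.37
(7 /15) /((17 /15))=7 /17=0.41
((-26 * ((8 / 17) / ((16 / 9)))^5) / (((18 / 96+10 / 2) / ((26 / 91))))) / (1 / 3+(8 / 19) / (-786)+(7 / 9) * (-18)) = 11463890958 / 84187287190601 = 0.00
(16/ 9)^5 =1048576/ 59049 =17.76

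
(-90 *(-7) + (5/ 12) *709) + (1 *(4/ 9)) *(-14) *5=32195/ 36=894.31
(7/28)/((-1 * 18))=-1/72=-0.01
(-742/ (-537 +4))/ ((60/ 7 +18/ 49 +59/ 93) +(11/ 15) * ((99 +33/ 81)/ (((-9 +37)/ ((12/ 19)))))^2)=494362089270/ 4708899375193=0.10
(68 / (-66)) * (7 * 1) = -238 / 33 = -7.21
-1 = -1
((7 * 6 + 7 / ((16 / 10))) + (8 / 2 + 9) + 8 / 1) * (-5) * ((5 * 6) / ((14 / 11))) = -63525 / 8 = -7940.62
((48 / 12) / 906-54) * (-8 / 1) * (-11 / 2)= -1076240 / 453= -2375.81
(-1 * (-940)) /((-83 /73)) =-68620 /83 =-826.75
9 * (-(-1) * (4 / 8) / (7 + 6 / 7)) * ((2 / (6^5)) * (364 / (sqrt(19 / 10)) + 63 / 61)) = 0.04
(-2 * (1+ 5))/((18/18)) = -12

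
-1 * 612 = -612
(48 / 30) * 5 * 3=24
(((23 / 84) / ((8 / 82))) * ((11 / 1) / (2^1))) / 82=253 / 1344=0.19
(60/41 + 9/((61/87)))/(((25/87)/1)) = 3111381/62525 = 49.76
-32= -32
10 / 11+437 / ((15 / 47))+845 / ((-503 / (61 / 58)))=6587123821 / 4813710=1368.41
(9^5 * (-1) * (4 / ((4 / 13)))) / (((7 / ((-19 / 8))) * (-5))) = -14585103 / 280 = -52089.65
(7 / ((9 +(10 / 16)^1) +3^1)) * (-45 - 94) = -7784 / 101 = -77.07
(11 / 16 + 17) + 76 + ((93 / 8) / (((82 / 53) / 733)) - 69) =226822 / 41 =5532.24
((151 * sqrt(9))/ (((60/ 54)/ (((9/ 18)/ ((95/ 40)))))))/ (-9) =-906/ 95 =-9.54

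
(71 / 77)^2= 5041 / 5929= 0.85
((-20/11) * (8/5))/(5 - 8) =32/33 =0.97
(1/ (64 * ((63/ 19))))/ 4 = 0.00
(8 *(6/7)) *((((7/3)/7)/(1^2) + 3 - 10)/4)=-80/7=-11.43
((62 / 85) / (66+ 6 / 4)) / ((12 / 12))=124 / 11475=0.01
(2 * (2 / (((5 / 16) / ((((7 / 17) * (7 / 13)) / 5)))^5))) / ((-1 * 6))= -592393533390848 / 15444813430693359375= -0.00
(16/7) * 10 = 160/7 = 22.86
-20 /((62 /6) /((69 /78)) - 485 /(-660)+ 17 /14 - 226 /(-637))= -12892880 /9015399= -1.43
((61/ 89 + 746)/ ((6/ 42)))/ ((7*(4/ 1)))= 66455/ 356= 186.67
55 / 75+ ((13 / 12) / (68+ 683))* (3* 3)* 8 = 9431 / 11265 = 0.84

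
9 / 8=1.12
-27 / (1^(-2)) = -27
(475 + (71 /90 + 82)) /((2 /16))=200804 /45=4462.31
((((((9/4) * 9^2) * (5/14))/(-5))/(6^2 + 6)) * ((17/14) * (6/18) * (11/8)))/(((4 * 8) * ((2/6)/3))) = -136323/2809856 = -0.05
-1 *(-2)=2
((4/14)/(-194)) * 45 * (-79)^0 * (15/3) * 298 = -67050/679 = -98.75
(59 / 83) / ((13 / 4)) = 236 / 1079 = 0.22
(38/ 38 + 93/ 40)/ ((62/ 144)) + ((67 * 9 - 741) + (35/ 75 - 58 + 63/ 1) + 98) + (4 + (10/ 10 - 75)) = -45017/ 465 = -96.81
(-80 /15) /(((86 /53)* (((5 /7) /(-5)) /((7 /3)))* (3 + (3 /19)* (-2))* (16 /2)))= 49343 /19737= 2.50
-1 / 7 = -0.14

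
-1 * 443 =-443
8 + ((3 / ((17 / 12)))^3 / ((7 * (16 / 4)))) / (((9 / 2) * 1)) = 277720 / 34391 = 8.08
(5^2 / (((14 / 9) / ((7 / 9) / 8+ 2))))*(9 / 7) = 33975 / 784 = 43.34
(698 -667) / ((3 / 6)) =62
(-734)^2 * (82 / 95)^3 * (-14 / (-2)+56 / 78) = 2674020.61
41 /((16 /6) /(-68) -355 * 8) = -2091 /144842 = -0.01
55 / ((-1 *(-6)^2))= -1.53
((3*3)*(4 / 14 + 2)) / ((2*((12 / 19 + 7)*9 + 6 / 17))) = 7752 / 52031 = 0.15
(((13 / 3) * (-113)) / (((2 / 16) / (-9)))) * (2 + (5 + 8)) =528840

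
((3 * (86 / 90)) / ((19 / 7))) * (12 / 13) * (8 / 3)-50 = -175618 / 3705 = -47.40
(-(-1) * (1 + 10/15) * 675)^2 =1265625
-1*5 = -5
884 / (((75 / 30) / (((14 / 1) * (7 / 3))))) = 173264 / 15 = 11550.93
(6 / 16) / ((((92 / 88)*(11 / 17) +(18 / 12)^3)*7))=51 / 3857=0.01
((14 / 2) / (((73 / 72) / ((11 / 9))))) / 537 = 616 / 39201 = 0.02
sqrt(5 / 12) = sqrt(15) / 6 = 0.65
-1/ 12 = -0.08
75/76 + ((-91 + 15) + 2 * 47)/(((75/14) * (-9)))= 3497/5700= 0.61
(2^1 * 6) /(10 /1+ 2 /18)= 108 /91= 1.19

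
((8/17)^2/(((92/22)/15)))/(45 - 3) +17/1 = 17.02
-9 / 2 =-4.50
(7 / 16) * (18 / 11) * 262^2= 1081143 / 22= 49142.86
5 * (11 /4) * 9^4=360855 /4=90213.75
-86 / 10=-43 / 5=-8.60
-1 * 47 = -47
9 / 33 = 3 / 11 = 0.27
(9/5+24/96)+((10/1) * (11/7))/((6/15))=5787/140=41.34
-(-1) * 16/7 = 16/7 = 2.29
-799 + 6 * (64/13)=-10003/13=-769.46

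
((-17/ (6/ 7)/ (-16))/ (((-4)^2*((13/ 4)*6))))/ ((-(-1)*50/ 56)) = 833/ 187200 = 0.00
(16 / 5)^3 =4096 / 125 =32.77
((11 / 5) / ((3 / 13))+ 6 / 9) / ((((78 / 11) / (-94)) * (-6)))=22.54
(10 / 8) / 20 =1 / 16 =0.06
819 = 819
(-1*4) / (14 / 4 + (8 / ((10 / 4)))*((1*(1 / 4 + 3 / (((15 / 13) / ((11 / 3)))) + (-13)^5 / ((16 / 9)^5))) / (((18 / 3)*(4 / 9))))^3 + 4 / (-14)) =645636042579834306560000 / 248627965017313582952067045206998981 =0.00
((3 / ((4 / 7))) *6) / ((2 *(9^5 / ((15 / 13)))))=35 / 113724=0.00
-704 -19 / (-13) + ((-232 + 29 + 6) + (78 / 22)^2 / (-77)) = -108972771 / 121121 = -899.70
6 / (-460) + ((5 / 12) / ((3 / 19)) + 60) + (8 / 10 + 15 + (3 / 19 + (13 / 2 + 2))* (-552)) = -369759583 / 78660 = -4700.73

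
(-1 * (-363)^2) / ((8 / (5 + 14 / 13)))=-100093.76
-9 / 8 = -1.12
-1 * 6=-6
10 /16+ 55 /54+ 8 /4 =3.64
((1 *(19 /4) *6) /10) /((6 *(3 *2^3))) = 19 /960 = 0.02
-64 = -64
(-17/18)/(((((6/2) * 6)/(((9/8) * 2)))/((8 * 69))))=-391/6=-65.17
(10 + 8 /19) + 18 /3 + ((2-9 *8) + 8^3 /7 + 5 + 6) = 4065 /133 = 30.56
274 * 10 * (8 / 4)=5480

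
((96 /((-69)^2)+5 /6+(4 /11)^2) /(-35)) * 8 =-504764 /2240315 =-0.23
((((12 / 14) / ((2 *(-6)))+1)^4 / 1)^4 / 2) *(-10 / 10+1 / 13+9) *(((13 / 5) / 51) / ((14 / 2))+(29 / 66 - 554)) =-683.00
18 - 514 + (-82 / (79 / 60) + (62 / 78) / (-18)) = -30963457 / 55458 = -558.32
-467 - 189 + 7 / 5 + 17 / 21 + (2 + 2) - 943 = -167243 / 105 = -1592.79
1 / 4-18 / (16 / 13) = -115 / 8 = -14.38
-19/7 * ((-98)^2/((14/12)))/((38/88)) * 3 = -155232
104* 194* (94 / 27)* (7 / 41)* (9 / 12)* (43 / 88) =17839367 / 4059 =4395.02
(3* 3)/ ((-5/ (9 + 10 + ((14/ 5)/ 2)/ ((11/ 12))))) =-36.95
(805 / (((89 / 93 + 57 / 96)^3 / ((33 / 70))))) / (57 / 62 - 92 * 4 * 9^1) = -206719285690368 / 6725975940792875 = -0.03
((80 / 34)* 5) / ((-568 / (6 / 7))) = -150 / 8449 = -0.02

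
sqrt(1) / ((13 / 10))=10 / 13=0.77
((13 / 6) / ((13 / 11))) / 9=11 / 54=0.20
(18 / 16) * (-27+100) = 657 / 8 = 82.12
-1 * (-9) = 9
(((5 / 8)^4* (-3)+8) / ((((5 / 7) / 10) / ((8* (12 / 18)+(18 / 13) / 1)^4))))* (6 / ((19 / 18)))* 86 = 2738493803895353 / 26047632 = 105134079.13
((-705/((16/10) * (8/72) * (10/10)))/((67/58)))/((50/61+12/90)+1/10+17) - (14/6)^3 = -24247664219/119527866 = -202.86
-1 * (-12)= 12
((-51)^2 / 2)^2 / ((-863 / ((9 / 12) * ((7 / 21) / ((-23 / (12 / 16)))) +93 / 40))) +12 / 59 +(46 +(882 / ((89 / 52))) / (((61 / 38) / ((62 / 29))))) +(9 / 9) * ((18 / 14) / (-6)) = -1572820600838954939 / 413006133413440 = -3808.23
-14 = -14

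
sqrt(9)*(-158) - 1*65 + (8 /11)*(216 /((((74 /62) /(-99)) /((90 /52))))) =-11106779 /481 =-23091.02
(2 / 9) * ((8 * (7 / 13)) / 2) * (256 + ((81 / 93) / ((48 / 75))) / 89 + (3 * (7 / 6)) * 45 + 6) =129633581 / 645606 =200.79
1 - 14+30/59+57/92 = -64441/5428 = -11.87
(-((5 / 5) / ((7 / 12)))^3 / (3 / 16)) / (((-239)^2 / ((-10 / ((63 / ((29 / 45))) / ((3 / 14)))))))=29696 / 2880097941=0.00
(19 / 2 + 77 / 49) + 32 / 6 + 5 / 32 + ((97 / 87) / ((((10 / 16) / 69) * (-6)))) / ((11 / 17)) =-16231837 / 1071840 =-15.14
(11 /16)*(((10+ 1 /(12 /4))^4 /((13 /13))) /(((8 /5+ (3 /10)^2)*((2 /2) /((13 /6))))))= 253968275 /25272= 10049.39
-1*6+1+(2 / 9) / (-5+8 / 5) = -775 / 153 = -5.07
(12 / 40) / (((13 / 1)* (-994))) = -3 / 129220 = -0.00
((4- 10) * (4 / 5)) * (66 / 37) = -1584 / 185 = -8.56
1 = 1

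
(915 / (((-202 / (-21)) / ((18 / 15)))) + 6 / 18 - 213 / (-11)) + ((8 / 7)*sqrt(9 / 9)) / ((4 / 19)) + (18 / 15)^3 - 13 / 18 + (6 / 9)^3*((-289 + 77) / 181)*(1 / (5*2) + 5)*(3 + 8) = 120.81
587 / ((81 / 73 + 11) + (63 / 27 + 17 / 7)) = 899871 / 25864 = 34.79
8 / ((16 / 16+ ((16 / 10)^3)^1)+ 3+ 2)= 500 / 631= 0.79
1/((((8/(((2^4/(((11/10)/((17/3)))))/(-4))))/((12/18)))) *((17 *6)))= -5/297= -0.02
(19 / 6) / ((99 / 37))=703 / 594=1.18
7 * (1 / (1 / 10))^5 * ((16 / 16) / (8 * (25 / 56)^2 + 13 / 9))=2469600000 / 10721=230351.65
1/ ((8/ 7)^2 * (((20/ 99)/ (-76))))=-92169/ 320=-288.03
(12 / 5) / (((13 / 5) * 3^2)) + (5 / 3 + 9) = 140 / 13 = 10.77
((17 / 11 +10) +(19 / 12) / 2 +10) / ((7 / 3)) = 5897 / 616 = 9.57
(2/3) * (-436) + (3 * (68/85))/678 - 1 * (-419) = 217531/1695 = 128.34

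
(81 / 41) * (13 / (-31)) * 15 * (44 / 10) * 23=-1598454 / 1271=-1257.63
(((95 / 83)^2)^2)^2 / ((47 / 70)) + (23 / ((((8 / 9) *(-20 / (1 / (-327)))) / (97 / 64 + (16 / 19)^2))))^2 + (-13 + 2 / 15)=-437207607127316046591026176195213579 / 51559792945123466301230293293465600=-8.48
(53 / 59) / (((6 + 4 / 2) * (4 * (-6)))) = -53 / 11328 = -0.00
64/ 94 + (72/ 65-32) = -92296/ 3055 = -30.21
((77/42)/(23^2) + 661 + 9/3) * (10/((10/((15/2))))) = 10537735/2116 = 4980.03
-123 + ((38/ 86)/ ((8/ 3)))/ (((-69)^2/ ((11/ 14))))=-940087807/ 7642992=-123.00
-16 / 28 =-4 / 7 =-0.57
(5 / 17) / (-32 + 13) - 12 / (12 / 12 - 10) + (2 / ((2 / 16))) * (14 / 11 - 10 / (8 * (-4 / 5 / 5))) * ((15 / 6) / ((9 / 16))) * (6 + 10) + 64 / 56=771455921 / 74613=10339.43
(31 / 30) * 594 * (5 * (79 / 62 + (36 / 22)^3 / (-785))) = 739623429 / 189970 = 3893.37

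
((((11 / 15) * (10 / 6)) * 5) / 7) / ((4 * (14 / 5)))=275 / 3528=0.08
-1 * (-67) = 67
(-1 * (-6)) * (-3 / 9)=-2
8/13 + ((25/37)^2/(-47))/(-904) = 465336701/756158936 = 0.62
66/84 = 11/14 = 0.79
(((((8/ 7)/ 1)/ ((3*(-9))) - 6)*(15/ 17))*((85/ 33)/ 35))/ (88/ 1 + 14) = -2855/ 742203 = -0.00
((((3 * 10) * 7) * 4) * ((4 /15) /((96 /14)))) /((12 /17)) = 833 /18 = 46.28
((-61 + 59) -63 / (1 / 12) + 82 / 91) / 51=-68896 / 4641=-14.85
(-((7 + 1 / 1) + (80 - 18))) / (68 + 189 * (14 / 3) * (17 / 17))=-7 / 95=-0.07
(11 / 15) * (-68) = -748 / 15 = -49.87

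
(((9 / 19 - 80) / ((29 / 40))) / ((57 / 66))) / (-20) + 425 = 4515809 / 10469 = 431.35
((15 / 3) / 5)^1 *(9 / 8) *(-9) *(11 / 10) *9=-8019 / 80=-100.24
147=147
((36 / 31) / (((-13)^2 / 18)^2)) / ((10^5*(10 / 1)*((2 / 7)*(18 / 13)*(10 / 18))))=5103 / 85133750000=0.00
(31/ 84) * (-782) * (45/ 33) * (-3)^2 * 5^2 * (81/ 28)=-1104526125/ 4312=-256151.70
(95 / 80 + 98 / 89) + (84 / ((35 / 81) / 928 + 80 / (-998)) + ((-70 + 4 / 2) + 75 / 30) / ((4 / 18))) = -5731576532087 / 4256699120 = -1346.48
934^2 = 872356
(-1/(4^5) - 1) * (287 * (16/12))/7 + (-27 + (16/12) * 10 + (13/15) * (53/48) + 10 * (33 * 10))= 37239209/11520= 3232.57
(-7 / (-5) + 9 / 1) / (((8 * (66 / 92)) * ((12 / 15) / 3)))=299 / 44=6.80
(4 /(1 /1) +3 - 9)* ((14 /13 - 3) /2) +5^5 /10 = 8175 /26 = 314.42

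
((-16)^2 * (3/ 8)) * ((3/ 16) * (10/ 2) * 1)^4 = 151875/ 2048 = 74.16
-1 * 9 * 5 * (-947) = 42615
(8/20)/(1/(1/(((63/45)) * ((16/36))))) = 9/14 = 0.64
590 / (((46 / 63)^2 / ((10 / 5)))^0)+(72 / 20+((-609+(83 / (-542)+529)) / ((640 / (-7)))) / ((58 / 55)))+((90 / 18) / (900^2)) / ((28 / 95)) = 33904865321233 / 57037478400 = 594.43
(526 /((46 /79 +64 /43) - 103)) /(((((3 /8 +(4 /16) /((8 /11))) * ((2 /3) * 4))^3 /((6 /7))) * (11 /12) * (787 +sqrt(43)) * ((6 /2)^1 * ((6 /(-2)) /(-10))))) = -3599946019840 /3683942192223447 +4574264320 * sqrt(43) /3683942192223447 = -0.00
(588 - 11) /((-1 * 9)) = -577 /9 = -64.11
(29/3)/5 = 29/15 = 1.93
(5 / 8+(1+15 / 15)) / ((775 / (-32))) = -84 / 775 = -0.11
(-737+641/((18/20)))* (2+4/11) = -58.57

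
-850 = -850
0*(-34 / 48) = 0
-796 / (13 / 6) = -4776 / 13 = -367.38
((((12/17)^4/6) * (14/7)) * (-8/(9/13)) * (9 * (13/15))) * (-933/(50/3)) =417.57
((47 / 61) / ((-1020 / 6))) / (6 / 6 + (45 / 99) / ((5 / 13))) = -517 / 248880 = -0.00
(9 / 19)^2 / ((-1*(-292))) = 81 / 105412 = 0.00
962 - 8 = 954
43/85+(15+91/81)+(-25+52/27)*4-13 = -610472/6885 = -88.67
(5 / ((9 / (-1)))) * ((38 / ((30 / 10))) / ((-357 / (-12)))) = -760 / 3213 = -0.24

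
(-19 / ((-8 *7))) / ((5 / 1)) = 19 / 280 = 0.07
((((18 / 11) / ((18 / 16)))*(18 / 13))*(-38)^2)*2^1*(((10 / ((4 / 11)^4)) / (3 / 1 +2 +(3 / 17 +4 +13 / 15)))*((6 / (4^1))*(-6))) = -99245416050 / 33293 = -2980969.45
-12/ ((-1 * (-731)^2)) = 12/ 534361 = 0.00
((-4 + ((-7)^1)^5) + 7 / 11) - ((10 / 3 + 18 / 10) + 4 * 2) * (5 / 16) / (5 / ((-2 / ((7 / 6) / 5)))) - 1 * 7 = -5177581 / 308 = -16810.33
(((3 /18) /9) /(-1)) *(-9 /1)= 1 /6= 0.17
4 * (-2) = -8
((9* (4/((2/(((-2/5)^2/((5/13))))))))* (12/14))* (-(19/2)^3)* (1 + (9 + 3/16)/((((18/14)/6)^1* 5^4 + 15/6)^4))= -32040656043500569023/5822527204375000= -5502.88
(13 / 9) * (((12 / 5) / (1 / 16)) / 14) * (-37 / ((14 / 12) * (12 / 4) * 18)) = -15392 / 6615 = -2.33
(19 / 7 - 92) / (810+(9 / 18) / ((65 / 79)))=-81250 / 737653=-0.11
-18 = -18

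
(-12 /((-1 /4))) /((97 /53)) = 2544 /97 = 26.23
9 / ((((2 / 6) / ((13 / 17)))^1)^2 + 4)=13689 / 6373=2.15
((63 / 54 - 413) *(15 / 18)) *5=-1715.97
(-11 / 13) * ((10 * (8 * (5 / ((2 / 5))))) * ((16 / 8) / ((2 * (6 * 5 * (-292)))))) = 0.10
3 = 3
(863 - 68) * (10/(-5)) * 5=-7950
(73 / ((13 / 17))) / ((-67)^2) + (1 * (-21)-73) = -5484317 / 58357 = -93.98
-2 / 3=-0.67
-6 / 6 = -1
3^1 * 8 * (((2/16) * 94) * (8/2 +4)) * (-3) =-6768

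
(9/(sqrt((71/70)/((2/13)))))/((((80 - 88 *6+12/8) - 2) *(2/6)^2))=-108 *sqrt(32305)/275977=-0.07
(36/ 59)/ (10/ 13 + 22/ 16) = 3744/ 13157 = 0.28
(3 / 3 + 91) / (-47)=-92 / 47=-1.96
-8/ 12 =-2/ 3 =-0.67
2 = 2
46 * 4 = 184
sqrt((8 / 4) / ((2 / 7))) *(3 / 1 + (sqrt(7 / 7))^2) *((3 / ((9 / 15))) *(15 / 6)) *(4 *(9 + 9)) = 3600 *sqrt(7) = 9524.70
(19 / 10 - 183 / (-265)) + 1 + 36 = 20983 / 530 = 39.59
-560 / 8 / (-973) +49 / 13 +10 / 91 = 49977 / 12649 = 3.95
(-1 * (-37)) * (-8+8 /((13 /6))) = -159.38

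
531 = 531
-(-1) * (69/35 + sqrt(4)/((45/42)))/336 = 403/35280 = 0.01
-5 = -5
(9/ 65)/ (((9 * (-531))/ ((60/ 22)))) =-2/ 25311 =-0.00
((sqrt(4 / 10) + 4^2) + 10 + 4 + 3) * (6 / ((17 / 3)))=18 * sqrt(10) / 85 + 594 / 17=35.61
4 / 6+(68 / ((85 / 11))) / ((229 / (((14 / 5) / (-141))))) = 179178 / 269075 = 0.67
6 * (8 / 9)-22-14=-92 / 3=-30.67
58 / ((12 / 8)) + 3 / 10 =1169 / 30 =38.97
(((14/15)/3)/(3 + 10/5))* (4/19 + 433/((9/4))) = 461216/38475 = 11.99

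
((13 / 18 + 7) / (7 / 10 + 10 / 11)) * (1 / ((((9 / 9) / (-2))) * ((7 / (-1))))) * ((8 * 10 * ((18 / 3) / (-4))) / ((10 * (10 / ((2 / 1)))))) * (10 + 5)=-61160 / 1239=-49.36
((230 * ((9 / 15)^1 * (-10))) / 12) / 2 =-115 / 2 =-57.50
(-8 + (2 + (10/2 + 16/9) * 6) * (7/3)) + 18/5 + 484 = 26062/45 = 579.16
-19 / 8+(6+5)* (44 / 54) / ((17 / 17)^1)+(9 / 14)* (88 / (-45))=5.33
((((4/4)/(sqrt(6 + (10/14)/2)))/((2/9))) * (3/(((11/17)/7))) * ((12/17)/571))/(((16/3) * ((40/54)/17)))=780759 * sqrt(1246)/89441440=0.31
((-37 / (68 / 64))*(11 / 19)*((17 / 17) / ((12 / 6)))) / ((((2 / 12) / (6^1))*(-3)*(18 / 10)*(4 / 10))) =162800 / 969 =168.01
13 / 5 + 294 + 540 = 4183 / 5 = 836.60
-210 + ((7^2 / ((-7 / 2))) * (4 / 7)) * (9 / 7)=-1542 / 7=-220.29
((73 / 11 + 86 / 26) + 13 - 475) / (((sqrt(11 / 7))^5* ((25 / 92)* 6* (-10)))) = 24284596* sqrt(77) / 23791625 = 8.96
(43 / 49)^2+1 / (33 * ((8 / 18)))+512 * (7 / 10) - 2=188700403 / 528220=357.24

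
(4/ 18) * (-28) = -56/ 9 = -6.22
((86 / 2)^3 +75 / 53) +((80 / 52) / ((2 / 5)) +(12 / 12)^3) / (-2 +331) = 2574721483 / 32383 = 79508.43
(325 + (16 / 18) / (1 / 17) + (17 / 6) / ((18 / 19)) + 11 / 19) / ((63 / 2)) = 705233 / 64638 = 10.91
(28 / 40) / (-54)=-7 / 540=-0.01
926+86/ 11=10272/ 11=933.82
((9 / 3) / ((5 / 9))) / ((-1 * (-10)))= 27 / 50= 0.54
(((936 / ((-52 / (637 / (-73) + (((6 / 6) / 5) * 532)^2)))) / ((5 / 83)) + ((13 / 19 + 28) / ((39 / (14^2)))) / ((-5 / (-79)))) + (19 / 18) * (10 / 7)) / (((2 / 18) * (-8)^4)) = -479630074141193 / 64623104000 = -7421.96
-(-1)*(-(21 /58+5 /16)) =-313 /464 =-0.67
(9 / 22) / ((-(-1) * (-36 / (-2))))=0.02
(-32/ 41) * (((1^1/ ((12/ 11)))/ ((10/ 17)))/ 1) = -748/ 615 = -1.22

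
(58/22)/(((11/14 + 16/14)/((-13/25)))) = -5278/7425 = -0.71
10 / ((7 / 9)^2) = 810 / 49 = 16.53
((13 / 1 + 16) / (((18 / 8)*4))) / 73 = 29 / 657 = 0.04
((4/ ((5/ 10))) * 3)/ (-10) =-12/ 5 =-2.40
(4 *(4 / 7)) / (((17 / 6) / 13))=1248 / 119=10.49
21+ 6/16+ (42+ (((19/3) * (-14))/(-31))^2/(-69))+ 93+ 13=808072207/4774248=169.26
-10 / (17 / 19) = -190 / 17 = -11.18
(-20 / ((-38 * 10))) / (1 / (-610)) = -610 / 19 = -32.11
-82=-82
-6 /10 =-3 /5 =-0.60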